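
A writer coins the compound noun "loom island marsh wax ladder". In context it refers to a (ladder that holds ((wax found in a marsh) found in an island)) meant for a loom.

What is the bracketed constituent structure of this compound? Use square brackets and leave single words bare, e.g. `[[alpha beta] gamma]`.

At the top level: head "ladder" (specifically "island marsh wax ladder"); modifier "loom".
Within "island marsh wax ladder", the head is "ladder" and the modifier is "island marsh wax".
Within "island marsh wax", the head is "wax" (specifically "marsh wax") and the modifier is "island".
Within "marsh wax", the head is "wax" and the modifier is "marsh".
Putting it together: [loom [[island [marsh wax]] ladder]].

[loom [[island [marsh wax]] ladder]]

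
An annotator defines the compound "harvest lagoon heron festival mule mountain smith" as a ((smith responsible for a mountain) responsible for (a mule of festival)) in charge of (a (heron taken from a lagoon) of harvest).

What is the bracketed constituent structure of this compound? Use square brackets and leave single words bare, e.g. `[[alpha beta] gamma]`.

Whole compound: head "smith" (specifically "festival mule mountain smith"), modifier "harvest lagoon heron".
Inside "harvest lagoon heron": head "heron" (specifically "lagoon heron"), modifier "harvest".
Inside "lagoon heron": head "heron", modifier "lagoon".
Inside "festival mule mountain smith": head "smith" (specifically "mountain smith"), modifier "festival mule".
Inside "festival mule": head "mule", modifier "festival".
Inside "mountain smith": head "smith", modifier "mountain".
Putting it together: [[harvest [lagoon heron]] [[festival mule] [mountain smith]]].

[[harvest [lagoon heron]] [[festival mule] [mountain smith]]]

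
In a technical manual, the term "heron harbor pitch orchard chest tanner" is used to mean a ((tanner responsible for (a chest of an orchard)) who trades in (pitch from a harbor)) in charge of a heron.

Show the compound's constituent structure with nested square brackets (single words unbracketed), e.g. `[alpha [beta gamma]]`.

[heron [[harbor pitch] [[orchard chest] tanner]]]

Whole compound: head "tanner" (specifically "harbor pitch orchard chest tanner"), modifier "heron".
"harbor pitch orchard chest tanner" → head "tanner" (specifically "orchard chest tanner"), modifier "harbor pitch".
"harbor pitch" → head "pitch", modifier "harbor".
"orchard chest tanner" → head "tanner", modifier "orchard chest".
"orchard chest" → head "chest", modifier "orchard".
Assembled: [heron [[harbor pitch] [[orchard chest] tanner]]].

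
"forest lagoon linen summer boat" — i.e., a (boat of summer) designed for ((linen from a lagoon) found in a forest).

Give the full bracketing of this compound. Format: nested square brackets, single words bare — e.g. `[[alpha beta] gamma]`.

Whole compound: head "boat" (specifically "summer boat"), modifier "forest lagoon linen".
Within "forest lagoon linen", the head is "linen" (specifically "lagoon linen") and the modifier is "forest".
Within "lagoon linen", the head is "linen" and the modifier is "lagoon".
Within "summer boat", the head is "boat" and the modifier is "summer".
So the structure is [[forest [lagoon linen]] [summer boat]].

[[forest [lagoon linen]] [summer boat]]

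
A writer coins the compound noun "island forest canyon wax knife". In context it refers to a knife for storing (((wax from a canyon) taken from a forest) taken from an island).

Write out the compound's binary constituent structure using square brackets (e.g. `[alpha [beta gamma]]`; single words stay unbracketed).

Overall it is a kind of knife; the modifier is "island forest canyon wax".
Inside "island forest canyon wax": head "wax" (specifically "forest canyon wax"), modifier "island".
Inside "forest canyon wax": head "wax" (specifically "canyon wax"), modifier "forest".
Inside "canyon wax": head "wax", modifier "canyon".
So the structure is [[island [forest [canyon wax]]] knife].

[[island [forest [canyon wax]]] knife]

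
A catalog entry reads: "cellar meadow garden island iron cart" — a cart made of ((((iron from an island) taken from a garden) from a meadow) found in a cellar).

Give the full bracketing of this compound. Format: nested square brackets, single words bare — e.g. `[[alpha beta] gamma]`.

At the top level: head "cart"; modifier "cellar meadow garden island iron".
"cellar meadow garden island iron" → head "iron" (specifically "meadow garden island iron"), modifier "cellar".
"meadow garden island iron" → head "iron" (specifically "garden island iron"), modifier "meadow".
"garden island iron" → head "iron" (specifically "island iron"), modifier "garden".
"island iron" → head "iron", modifier "island".
So the structure is [[cellar [meadow [garden [island iron]]]] cart].

[[cellar [meadow [garden [island iron]]]] cart]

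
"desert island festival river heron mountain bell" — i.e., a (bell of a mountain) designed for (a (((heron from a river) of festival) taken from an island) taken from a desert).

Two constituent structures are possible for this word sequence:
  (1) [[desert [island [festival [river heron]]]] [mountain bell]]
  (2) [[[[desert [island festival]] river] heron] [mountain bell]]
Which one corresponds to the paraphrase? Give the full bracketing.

[[desert [island [festival [river heron]]]] [mountain bell]]

The paraphrase's head is the "bell" part ("mountain bell"); its modifier is "desert island festival river heron".
That top-level split, carried through the inner groups, gives [[desert [island [festival [river heron]]]] [mountain bell]].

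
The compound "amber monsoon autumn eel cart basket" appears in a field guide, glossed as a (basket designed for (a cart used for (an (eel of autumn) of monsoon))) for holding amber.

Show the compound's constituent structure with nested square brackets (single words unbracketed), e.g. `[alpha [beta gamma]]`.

[amber [[[monsoon [autumn eel]] cart] basket]]

At the top level: head "basket" (specifically "monsoon autumn eel cart basket"); modifier "amber".
Within "monsoon autumn eel cart basket", the head is "basket" and the modifier is "monsoon autumn eel cart".
Within "monsoon autumn eel cart", the head is "cart" and the modifier is "monsoon autumn eel".
Within "monsoon autumn eel", the head is "eel" (specifically "autumn eel") and the modifier is "monsoon".
Within "autumn eel", the head is "eel" and the modifier is "autumn".
Putting it together: [amber [[[monsoon [autumn eel]] cart] basket]].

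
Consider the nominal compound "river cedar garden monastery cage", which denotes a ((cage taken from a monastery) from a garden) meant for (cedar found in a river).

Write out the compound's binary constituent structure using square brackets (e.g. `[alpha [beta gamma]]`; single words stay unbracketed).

At the top level: head "cage" (specifically "garden monastery cage"); modifier "river cedar".
Inside "river cedar": head "cedar", modifier "river".
Inside "garden monastery cage": head "cage" (specifically "monastery cage"), modifier "garden".
Inside "monastery cage": head "cage", modifier "monastery".
Assembled: [[river cedar] [garden [monastery cage]]].

[[river cedar] [garden [monastery cage]]]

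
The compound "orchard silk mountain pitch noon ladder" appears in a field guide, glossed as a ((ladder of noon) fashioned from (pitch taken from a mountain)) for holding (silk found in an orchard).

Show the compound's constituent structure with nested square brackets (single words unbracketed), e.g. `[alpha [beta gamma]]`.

[[orchard silk] [[mountain pitch] [noon ladder]]]

Overall it is a kind of ladder (specifically "mountain pitch noon ladder"); the modifier is "orchard silk".
"orchard silk" → head "silk", modifier "orchard".
"mountain pitch noon ladder" → head "ladder" (specifically "noon ladder"), modifier "mountain pitch".
"mountain pitch" → head "pitch", modifier "mountain".
"noon ladder" → head "ladder", modifier "noon".
Assembled: [[orchard silk] [[mountain pitch] [noon ladder]]].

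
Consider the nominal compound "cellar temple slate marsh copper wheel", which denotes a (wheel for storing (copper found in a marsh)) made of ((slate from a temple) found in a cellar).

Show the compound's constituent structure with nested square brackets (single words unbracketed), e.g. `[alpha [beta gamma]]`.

[[cellar [temple slate]] [[marsh copper] wheel]]

Overall it is a kind of wheel (specifically "marsh copper wheel"); the modifier is "cellar temple slate".
Inside "cellar temple slate": head "slate" (specifically "temple slate"), modifier "cellar".
Inside "temple slate": head "slate", modifier "temple".
Inside "marsh copper wheel": head "wheel", modifier "marsh copper".
Inside "marsh copper": head "copper", modifier "marsh".
Putting it together: [[cellar [temple slate]] [[marsh copper] wheel]].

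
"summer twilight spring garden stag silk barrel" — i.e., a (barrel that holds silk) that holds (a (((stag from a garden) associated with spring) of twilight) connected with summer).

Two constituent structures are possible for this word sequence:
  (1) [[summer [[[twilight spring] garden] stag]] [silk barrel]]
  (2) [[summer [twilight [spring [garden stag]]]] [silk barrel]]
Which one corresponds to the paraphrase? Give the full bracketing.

The paraphrase's head is the "barrel" part ("silk barrel"); its modifier is "summer twilight spring garden stag".
That top-level split, carried through the inner groups, gives [[summer [twilight [spring [garden stag]]]] [silk barrel]].

[[summer [twilight [spring [garden stag]]]] [silk barrel]]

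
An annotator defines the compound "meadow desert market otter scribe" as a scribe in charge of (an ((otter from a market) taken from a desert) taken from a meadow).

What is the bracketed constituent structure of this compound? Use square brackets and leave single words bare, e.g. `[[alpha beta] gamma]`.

[[meadow [desert [market otter]]] scribe]

The outermost head in the paraphrase is "scribe", modified by "meadow desert market otter".
Within "meadow desert market otter", the head is "otter" (specifically "desert market otter") and the modifier is "meadow".
Within "desert market otter", the head is "otter" (specifically "market otter") and the modifier is "desert".
Within "market otter", the head is "otter" and the modifier is "market".
Putting it together: [[meadow [desert [market otter]]] scribe].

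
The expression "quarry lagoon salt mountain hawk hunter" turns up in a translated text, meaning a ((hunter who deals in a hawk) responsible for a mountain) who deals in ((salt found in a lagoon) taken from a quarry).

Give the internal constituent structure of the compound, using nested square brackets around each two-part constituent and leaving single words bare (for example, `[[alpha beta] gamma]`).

At the top level: head "hunter" (specifically "mountain hawk hunter"); modifier "quarry lagoon salt".
Within "quarry lagoon salt", the head is "salt" (specifically "lagoon salt") and the modifier is "quarry".
Within "lagoon salt", the head is "salt" and the modifier is "lagoon".
Within "mountain hawk hunter", the head is "hunter" (specifically "hawk hunter") and the modifier is "mountain".
Within "hawk hunter", the head is "hunter" and the modifier is "hawk".
So the structure is [[quarry [lagoon salt]] [mountain [hawk hunter]]].

[[quarry [lagoon salt]] [mountain [hawk hunter]]]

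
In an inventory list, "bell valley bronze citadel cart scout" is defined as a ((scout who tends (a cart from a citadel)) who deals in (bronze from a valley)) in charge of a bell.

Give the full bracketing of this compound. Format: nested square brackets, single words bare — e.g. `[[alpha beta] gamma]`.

[bell [[valley bronze] [[citadel cart] scout]]]

Whole compound: head "scout" (specifically "valley bronze citadel cart scout"), modifier "bell".
"valley bronze citadel cart scout" → head "scout" (specifically "citadel cart scout"), modifier "valley bronze".
"valley bronze" → head "bronze", modifier "valley".
"citadel cart scout" → head "scout", modifier "citadel cart".
"citadel cart" → head "cart", modifier "citadel".
Assembled: [bell [[valley bronze] [[citadel cart] scout]]].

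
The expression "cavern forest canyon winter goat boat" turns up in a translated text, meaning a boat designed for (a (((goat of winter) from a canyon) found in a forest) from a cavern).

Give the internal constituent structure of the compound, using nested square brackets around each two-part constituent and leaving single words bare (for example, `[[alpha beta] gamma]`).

Overall it is a kind of boat; the modifier is "cavern forest canyon winter goat".
Within "cavern forest canyon winter goat", the head is "goat" (specifically "forest canyon winter goat") and the modifier is "cavern".
Within "forest canyon winter goat", the head is "goat" (specifically "canyon winter goat") and the modifier is "forest".
Within "canyon winter goat", the head is "goat" (specifically "winter goat") and the modifier is "canyon".
Within "winter goat", the head is "goat" and the modifier is "winter".
Putting it together: [[cavern [forest [canyon [winter goat]]]] boat].

[[cavern [forest [canyon [winter goat]]]] boat]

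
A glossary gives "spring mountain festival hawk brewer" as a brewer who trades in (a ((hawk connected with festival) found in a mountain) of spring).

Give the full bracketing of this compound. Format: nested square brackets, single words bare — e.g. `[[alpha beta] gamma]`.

The outermost head in the paraphrase is "brewer", modified by "spring mountain festival hawk".
Inside "spring mountain festival hawk": head "hawk" (specifically "mountain festival hawk"), modifier "spring".
Inside "mountain festival hawk": head "hawk" (specifically "festival hawk"), modifier "mountain".
Inside "festival hawk": head "hawk", modifier "festival".
Assembled: [[spring [mountain [festival hawk]]] brewer].

[[spring [mountain [festival hawk]]] brewer]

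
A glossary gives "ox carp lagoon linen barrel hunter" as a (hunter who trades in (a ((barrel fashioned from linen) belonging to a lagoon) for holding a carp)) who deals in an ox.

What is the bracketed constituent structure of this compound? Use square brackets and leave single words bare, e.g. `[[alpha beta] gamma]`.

[ox [[carp [lagoon [linen barrel]]] hunter]]

At the top level: head "hunter" (specifically "carp lagoon linen barrel hunter"); modifier "ox".
Within "carp lagoon linen barrel hunter", the head is "hunter" and the modifier is "carp lagoon linen barrel".
Within "carp lagoon linen barrel", the head is "barrel" (specifically "lagoon linen barrel") and the modifier is "carp".
Within "lagoon linen barrel", the head is "barrel" (specifically "linen barrel") and the modifier is "lagoon".
Within "linen barrel", the head is "barrel" and the modifier is "linen".
So the structure is [ox [[carp [lagoon [linen barrel]]] hunter]].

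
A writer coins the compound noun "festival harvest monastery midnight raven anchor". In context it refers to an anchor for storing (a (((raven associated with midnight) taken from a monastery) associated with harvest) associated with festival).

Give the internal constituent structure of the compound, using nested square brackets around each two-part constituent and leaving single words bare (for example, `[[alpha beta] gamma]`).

[[festival [harvest [monastery [midnight raven]]]] anchor]

At the top level: head "anchor"; modifier "festival harvest monastery midnight raven".
"festival harvest monastery midnight raven" → head "raven" (specifically "harvest monastery midnight raven"), modifier "festival".
"harvest monastery midnight raven" → head "raven" (specifically "monastery midnight raven"), modifier "harvest".
"monastery midnight raven" → head "raven" (specifically "midnight raven"), modifier "monastery".
"midnight raven" → head "raven", modifier "midnight".
Assembled: [[festival [harvest [monastery [midnight raven]]]] anchor].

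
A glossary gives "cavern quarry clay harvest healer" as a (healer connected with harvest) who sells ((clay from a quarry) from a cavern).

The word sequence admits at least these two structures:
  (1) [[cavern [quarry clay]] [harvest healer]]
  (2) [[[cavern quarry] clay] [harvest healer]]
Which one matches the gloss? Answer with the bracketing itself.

The paraphrase's head is the "healer" part ("harvest healer"); its modifier is "cavern quarry clay".
That top-level split, carried through the inner groups, gives [[cavern [quarry clay]] [harvest healer]].

[[cavern [quarry clay]] [harvest healer]]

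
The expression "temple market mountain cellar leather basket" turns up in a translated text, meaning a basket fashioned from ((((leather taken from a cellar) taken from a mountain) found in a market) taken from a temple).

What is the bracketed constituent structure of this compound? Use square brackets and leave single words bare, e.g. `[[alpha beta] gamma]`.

[[temple [market [mountain [cellar leather]]]] basket]

The outermost head in the paraphrase is "basket", modified by "temple market mountain cellar leather".
"temple market mountain cellar leather" → head "leather" (specifically "market mountain cellar leather"), modifier "temple".
"market mountain cellar leather" → head "leather" (specifically "mountain cellar leather"), modifier "market".
"mountain cellar leather" → head "leather" (specifically "cellar leather"), modifier "mountain".
"cellar leather" → head "leather", modifier "cellar".
Putting it together: [[temple [market [mountain [cellar leather]]]] basket].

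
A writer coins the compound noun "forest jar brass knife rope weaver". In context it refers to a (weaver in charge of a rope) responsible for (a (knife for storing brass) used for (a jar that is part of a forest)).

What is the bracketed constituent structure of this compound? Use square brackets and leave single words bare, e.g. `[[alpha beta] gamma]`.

At the top level: head "weaver" (specifically "rope weaver"); modifier "forest jar brass knife".
Within "forest jar brass knife", the head is "knife" (specifically "brass knife") and the modifier is "forest jar".
Within "forest jar", the head is "jar" and the modifier is "forest".
Within "brass knife", the head is "knife" and the modifier is "brass".
Within "rope weaver", the head is "weaver" and the modifier is "rope".
Putting it together: [[[forest jar] [brass knife]] [rope weaver]].

[[[forest jar] [brass knife]] [rope weaver]]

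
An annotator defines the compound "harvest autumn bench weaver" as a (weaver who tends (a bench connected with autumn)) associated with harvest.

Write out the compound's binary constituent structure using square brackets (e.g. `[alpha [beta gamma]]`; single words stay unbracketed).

Overall it is a kind of weaver (specifically "autumn bench weaver"); the modifier is "harvest".
Within "autumn bench weaver", the head is "weaver" and the modifier is "autumn bench".
Within "autumn bench", the head is "bench" and the modifier is "autumn".
Putting it together: [harvest [[autumn bench] weaver]].

[harvest [[autumn bench] weaver]]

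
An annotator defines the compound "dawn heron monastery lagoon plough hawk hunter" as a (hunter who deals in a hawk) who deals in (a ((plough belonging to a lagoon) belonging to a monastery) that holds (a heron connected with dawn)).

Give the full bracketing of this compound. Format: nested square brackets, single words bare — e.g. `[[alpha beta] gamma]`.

[[[dawn heron] [monastery [lagoon plough]]] [hawk hunter]]

At the top level: head "hunter" (specifically "hawk hunter"); modifier "dawn heron monastery lagoon plough".
"dawn heron monastery lagoon plough" → head "plough" (specifically "monastery lagoon plough"), modifier "dawn heron".
"dawn heron" → head "heron", modifier "dawn".
"monastery lagoon plough" → head "plough" (specifically "lagoon plough"), modifier "monastery".
"lagoon plough" → head "plough", modifier "lagoon".
"hawk hunter" → head "hunter", modifier "hawk".
Putting it together: [[[dawn heron] [monastery [lagoon plough]]] [hawk hunter]].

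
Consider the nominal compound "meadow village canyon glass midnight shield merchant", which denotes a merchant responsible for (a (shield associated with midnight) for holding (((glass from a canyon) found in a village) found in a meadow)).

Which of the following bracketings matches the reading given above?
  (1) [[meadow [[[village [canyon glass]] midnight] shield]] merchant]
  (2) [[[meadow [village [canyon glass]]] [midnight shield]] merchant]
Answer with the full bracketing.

The paraphrase's head is the "merchant" part ("merchant"); its modifier is "meadow village canyon glass midnight shield".
That top-level split, carried through the inner groups, gives [[[meadow [village [canyon glass]]] [midnight shield]] merchant].

[[[meadow [village [canyon glass]]] [midnight shield]] merchant]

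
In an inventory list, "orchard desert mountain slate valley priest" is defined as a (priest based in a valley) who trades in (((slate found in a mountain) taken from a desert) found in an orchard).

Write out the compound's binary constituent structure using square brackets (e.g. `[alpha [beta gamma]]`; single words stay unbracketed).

Whole compound: head "priest" (specifically "valley priest"), modifier "orchard desert mountain slate".
"orchard desert mountain slate" → head "slate" (specifically "desert mountain slate"), modifier "orchard".
"desert mountain slate" → head "slate" (specifically "mountain slate"), modifier "desert".
"mountain slate" → head "slate", modifier "mountain".
"valley priest" → head "priest", modifier "valley".
So the structure is [[orchard [desert [mountain slate]]] [valley priest]].

[[orchard [desert [mountain slate]]] [valley priest]]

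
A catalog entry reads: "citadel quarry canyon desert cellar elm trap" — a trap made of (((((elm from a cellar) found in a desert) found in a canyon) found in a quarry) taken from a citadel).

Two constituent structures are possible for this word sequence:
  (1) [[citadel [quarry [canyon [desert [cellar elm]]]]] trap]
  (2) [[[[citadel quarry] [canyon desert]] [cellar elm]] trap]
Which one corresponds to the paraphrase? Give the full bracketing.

The paraphrase's head is the "trap" part ("trap"); its modifier is "citadel quarry canyon desert cellar elm".
That top-level split, carried through the inner groups, gives [[citadel [quarry [canyon [desert [cellar elm]]]]] trap].

[[citadel [quarry [canyon [desert [cellar elm]]]]] trap]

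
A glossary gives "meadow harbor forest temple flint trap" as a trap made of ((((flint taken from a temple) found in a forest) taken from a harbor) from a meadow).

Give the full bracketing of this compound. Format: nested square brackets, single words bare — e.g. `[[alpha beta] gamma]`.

Whole compound: head "trap", modifier "meadow harbor forest temple flint".
Inside "meadow harbor forest temple flint": head "flint" (specifically "harbor forest temple flint"), modifier "meadow".
Inside "harbor forest temple flint": head "flint" (specifically "forest temple flint"), modifier "harbor".
Inside "forest temple flint": head "flint" (specifically "temple flint"), modifier "forest".
Inside "temple flint": head "flint", modifier "temple".
Assembled: [[meadow [harbor [forest [temple flint]]]] trap].

[[meadow [harbor [forest [temple flint]]]] trap]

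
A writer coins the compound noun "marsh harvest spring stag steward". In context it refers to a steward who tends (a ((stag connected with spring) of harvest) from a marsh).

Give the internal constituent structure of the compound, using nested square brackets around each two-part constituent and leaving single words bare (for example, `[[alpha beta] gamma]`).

[[marsh [harvest [spring stag]]] steward]

At the top level: head "steward"; modifier "marsh harvest spring stag".
"marsh harvest spring stag" → head "stag" (specifically "harvest spring stag"), modifier "marsh".
"harvest spring stag" → head "stag" (specifically "spring stag"), modifier "harvest".
"spring stag" → head "stag", modifier "spring".
Putting it together: [[marsh [harvest [spring stag]]] steward].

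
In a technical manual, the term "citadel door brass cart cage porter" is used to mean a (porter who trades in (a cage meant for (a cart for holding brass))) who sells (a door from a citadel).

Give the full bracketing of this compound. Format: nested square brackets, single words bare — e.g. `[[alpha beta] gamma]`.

[[citadel door] [[[brass cart] cage] porter]]

Whole compound: head "porter" (specifically "brass cart cage porter"), modifier "citadel door".
Within "citadel door", the head is "door" and the modifier is "citadel".
Within "brass cart cage porter", the head is "porter" and the modifier is "brass cart cage".
Within "brass cart cage", the head is "cage" and the modifier is "brass cart".
Within "brass cart", the head is "cart" and the modifier is "brass".
Putting it together: [[citadel door] [[[brass cart] cage] porter]].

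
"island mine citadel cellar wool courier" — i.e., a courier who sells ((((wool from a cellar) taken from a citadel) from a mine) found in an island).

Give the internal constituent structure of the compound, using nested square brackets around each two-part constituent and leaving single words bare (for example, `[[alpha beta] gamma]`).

[[island [mine [citadel [cellar wool]]]] courier]

Overall it is a kind of courier; the modifier is "island mine citadel cellar wool".
Inside "island mine citadel cellar wool": head "wool" (specifically "mine citadel cellar wool"), modifier "island".
Inside "mine citadel cellar wool": head "wool" (specifically "citadel cellar wool"), modifier "mine".
Inside "citadel cellar wool": head "wool" (specifically "cellar wool"), modifier "citadel".
Inside "cellar wool": head "wool", modifier "cellar".
So the structure is [[island [mine [citadel [cellar wool]]]] courier].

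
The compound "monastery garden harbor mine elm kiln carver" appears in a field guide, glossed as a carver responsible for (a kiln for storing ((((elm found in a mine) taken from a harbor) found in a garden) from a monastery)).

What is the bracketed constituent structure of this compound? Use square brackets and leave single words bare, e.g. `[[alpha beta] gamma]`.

Overall it is a kind of carver; the modifier is "monastery garden harbor mine elm kiln".
Inside "monastery garden harbor mine elm kiln": head "kiln", modifier "monastery garden harbor mine elm".
Inside "monastery garden harbor mine elm": head "elm" (specifically "garden harbor mine elm"), modifier "monastery".
Inside "garden harbor mine elm": head "elm" (specifically "harbor mine elm"), modifier "garden".
Inside "harbor mine elm": head "elm" (specifically "mine elm"), modifier "harbor".
Inside "mine elm": head "elm", modifier "mine".
Putting it together: [[[monastery [garden [harbor [mine elm]]]] kiln] carver].

[[[monastery [garden [harbor [mine elm]]]] kiln] carver]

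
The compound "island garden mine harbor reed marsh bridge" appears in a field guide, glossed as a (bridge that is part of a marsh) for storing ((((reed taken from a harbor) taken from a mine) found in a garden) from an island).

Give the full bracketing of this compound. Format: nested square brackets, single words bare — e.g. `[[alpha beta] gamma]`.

[[island [garden [mine [harbor reed]]]] [marsh bridge]]

The outermost head in the paraphrase is "bridge" (specifically "marsh bridge"), modified by "island garden mine harbor reed".
Within "island garden mine harbor reed", the head is "reed" (specifically "garden mine harbor reed") and the modifier is "island".
Within "garden mine harbor reed", the head is "reed" (specifically "mine harbor reed") and the modifier is "garden".
Within "mine harbor reed", the head is "reed" (specifically "harbor reed") and the modifier is "mine".
Within "harbor reed", the head is "reed" and the modifier is "harbor".
Within "marsh bridge", the head is "bridge" and the modifier is "marsh".
Assembled: [[island [garden [mine [harbor reed]]]] [marsh bridge]].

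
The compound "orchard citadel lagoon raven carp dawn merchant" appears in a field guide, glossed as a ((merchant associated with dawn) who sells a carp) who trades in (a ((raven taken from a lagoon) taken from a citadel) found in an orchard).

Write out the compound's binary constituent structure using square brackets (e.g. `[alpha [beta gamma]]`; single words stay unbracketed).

[[orchard [citadel [lagoon raven]]] [carp [dawn merchant]]]

Whole compound: head "merchant" (specifically "carp dawn merchant"), modifier "orchard citadel lagoon raven".
Within "orchard citadel lagoon raven", the head is "raven" (specifically "citadel lagoon raven") and the modifier is "orchard".
Within "citadel lagoon raven", the head is "raven" (specifically "lagoon raven") and the modifier is "citadel".
Within "lagoon raven", the head is "raven" and the modifier is "lagoon".
Within "carp dawn merchant", the head is "merchant" (specifically "dawn merchant") and the modifier is "carp".
Within "dawn merchant", the head is "merchant" and the modifier is "dawn".
So the structure is [[orchard [citadel [lagoon raven]]] [carp [dawn merchant]]].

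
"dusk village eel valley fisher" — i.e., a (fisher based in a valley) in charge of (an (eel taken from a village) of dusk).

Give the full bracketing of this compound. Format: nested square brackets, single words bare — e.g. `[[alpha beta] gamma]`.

The outermost head in the paraphrase is "fisher" (specifically "valley fisher"), modified by "dusk village eel".
Within "dusk village eel", the head is "eel" (specifically "village eel") and the modifier is "dusk".
Within "village eel", the head is "eel" and the modifier is "village".
Within "valley fisher", the head is "fisher" and the modifier is "valley".
Assembled: [[dusk [village eel]] [valley fisher]].

[[dusk [village eel]] [valley fisher]]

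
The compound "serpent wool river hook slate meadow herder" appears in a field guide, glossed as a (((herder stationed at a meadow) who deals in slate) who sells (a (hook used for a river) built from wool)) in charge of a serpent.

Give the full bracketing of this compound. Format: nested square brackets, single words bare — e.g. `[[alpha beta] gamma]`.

[serpent [[wool [river hook]] [slate [meadow herder]]]]

At the top level: head "herder" (specifically "wool river hook slate meadow herder"); modifier "serpent".
Inside "wool river hook slate meadow herder": head "herder" (specifically "slate meadow herder"), modifier "wool river hook".
Inside "wool river hook": head "hook" (specifically "river hook"), modifier "wool".
Inside "river hook": head "hook", modifier "river".
Inside "slate meadow herder": head "herder" (specifically "meadow herder"), modifier "slate".
Inside "meadow herder": head "herder", modifier "meadow".
So the structure is [serpent [[wool [river hook]] [slate [meadow herder]]]].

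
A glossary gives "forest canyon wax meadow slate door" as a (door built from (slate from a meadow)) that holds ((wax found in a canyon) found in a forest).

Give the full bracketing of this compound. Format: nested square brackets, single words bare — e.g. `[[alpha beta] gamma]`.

[[forest [canyon wax]] [[meadow slate] door]]

Overall it is a kind of door (specifically "meadow slate door"); the modifier is "forest canyon wax".
Inside "forest canyon wax": head "wax" (specifically "canyon wax"), modifier "forest".
Inside "canyon wax": head "wax", modifier "canyon".
Inside "meadow slate door": head "door", modifier "meadow slate".
Inside "meadow slate": head "slate", modifier "meadow".
So the structure is [[forest [canyon wax]] [[meadow slate] door]].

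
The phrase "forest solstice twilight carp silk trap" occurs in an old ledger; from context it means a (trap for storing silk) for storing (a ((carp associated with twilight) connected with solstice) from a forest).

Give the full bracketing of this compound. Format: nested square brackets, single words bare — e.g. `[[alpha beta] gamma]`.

[[forest [solstice [twilight carp]]] [silk trap]]

Overall it is a kind of trap (specifically "silk trap"); the modifier is "forest solstice twilight carp".
Inside "forest solstice twilight carp": head "carp" (specifically "solstice twilight carp"), modifier "forest".
Inside "solstice twilight carp": head "carp" (specifically "twilight carp"), modifier "solstice".
Inside "twilight carp": head "carp", modifier "twilight".
Inside "silk trap": head "trap", modifier "silk".
So the structure is [[forest [solstice [twilight carp]]] [silk trap]].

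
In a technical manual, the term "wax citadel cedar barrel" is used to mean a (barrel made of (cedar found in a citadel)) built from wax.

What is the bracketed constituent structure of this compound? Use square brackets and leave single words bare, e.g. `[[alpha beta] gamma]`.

[wax [[citadel cedar] barrel]]

At the top level: head "barrel" (specifically "citadel cedar barrel"); modifier "wax".
"citadel cedar barrel" → head "barrel", modifier "citadel cedar".
"citadel cedar" → head "cedar", modifier "citadel".
Assembled: [wax [[citadel cedar] barrel]].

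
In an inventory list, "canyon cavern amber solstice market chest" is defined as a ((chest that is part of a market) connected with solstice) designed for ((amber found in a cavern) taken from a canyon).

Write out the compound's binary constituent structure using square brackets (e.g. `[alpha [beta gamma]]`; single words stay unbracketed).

Whole compound: head "chest" (specifically "solstice market chest"), modifier "canyon cavern amber".
Inside "canyon cavern amber": head "amber" (specifically "cavern amber"), modifier "canyon".
Inside "cavern amber": head "amber", modifier "cavern".
Inside "solstice market chest": head "chest" (specifically "market chest"), modifier "solstice".
Inside "market chest": head "chest", modifier "market".
So the structure is [[canyon [cavern amber]] [solstice [market chest]]].

[[canyon [cavern amber]] [solstice [market chest]]]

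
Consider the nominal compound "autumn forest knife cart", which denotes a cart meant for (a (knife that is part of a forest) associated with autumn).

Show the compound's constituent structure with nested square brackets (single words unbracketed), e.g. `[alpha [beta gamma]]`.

Overall it is a kind of cart; the modifier is "autumn forest knife".
Inside "autumn forest knife": head "knife" (specifically "forest knife"), modifier "autumn".
Inside "forest knife": head "knife", modifier "forest".
So the structure is [[autumn [forest knife]] cart].

[[autumn [forest knife]] cart]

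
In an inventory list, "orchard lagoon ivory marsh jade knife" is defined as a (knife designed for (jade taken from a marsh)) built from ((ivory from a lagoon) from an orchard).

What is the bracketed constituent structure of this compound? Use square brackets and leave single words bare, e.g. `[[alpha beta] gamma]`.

The outermost head in the paraphrase is "knife" (specifically "marsh jade knife"), modified by "orchard lagoon ivory".
"orchard lagoon ivory" → head "ivory" (specifically "lagoon ivory"), modifier "orchard".
"lagoon ivory" → head "ivory", modifier "lagoon".
"marsh jade knife" → head "knife", modifier "marsh jade".
"marsh jade" → head "jade", modifier "marsh".
Putting it together: [[orchard [lagoon ivory]] [[marsh jade] knife]].

[[orchard [lagoon ivory]] [[marsh jade] knife]]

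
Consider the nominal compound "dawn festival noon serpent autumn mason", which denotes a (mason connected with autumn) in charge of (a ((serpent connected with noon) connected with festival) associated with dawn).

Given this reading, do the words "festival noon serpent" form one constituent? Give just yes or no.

The paraphrase groups the words so that "festival noon serpent" is one unit: it corresponds to a single parenthesized sub-phrase.
The full structure is [[dawn [festival [noon serpent]]] [autumn mason]], in which [festival noon serpent] is a constituent.

yes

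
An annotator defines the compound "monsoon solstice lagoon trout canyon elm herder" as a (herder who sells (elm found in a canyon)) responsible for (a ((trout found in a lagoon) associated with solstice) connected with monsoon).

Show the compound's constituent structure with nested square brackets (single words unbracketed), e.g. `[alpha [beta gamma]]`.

[[monsoon [solstice [lagoon trout]]] [[canyon elm] herder]]

The outermost head in the paraphrase is "herder" (specifically "canyon elm herder"), modified by "monsoon solstice lagoon trout".
Inside "monsoon solstice lagoon trout": head "trout" (specifically "solstice lagoon trout"), modifier "monsoon".
Inside "solstice lagoon trout": head "trout" (specifically "lagoon trout"), modifier "solstice".
Inside "lagoon trout": head "trout", modifier "lagoon".
Inside "canyon elm herder": head "herder", modifier "canyon elm".
Inside "canyon elm": head "elm", modifier "canyon".
So the structure is [[monsoon [solstice [lagoon trout]]] [[canyon elm] herder]].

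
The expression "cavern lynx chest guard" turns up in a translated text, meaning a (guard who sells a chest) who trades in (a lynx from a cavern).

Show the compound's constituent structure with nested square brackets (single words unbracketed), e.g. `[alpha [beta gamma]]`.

[[cavern lynx] [chest guard]]

The outermost head in the paraphrase is "guard" (specifically "chest guard"), modified by "cavern lynx".
Within "cavern lynx", the head is "lynx" and the modifier is "cavern".
Within "chest guard", the head is "guard" and the modifier is "chest".
Putting it together: [[cavern lynx] [chest guard]].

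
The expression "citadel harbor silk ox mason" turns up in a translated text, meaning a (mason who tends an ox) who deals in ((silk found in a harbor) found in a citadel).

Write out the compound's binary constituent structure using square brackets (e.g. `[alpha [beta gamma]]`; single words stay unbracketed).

[[citadel [harbor silk]] [ox mason]]

Whole compound: head "mason" (specifically "ox mason"), modifier "citadel harbor silk".
Within "citadel harbor silk", the head is "silk" (specifically "harbor silk") and the modifier is "citadel".
Within "harbor silk", the head is "silk" and the modifier is "harbor".
Within "ox mason", the head is "mason" and the modifier is "ox".
So the structure is [[citadel [harbor silk]] [ox mason]].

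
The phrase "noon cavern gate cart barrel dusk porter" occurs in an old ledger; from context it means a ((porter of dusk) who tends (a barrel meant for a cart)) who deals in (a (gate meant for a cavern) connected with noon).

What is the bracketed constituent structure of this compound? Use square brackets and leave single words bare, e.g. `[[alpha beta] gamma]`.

Whole compound: head "porter" (specifically "cart barrel dusk porter"), modifier "noon cavern gate".
"noon cavern gate" → head "gate" (specifically "cavern gate"), modifier "noon".
"cavern gate" → head "gate", modifier "cavern".
"cart barrel dusk porter" → head "porter" (specifically "dusk porter"), modifier "cart barrel".
"cart barrel" → head "barrel", modifier "cart".
"dusk porter" → head "porter", modifier "dusk".
Assembled: [[noon [cavern gate]] [[cart barrel] [dusk porter]]].

[[noon [cavern gate]] [[cart barrel] [dusk porter]]]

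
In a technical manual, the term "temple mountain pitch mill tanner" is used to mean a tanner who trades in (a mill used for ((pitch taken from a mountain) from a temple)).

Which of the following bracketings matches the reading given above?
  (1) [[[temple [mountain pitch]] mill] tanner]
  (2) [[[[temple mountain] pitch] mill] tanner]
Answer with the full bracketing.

The paraphrase's head is the "tanner" part ("tanner"); its modifier is "temple mountain pitch mill".
That top-level split, carried through the inner groups, gives [[[temple [mountain pitch]] mill] tanner].

[[[temple [mountain pitch]] mill] tanner]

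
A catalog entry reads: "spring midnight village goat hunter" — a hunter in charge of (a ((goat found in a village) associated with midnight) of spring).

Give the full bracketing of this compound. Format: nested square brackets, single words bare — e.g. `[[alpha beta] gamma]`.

At the top level: head "hunter"; modifier "spring midnight village goat".
Within "spring midnight village goat", the head is "goat" (specifically "midnight village goat") and the modifier is "spring".
Within "midnight village goat", the head is "goat" (specifically "village goat") and the modifier is "midnight".
Within "village goat", the head is "goat" and the modifier is "village".
So the structure is [[spring [midnight [village goat]]] hunter].

[[spring [midnight [village goat]]] hunter]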